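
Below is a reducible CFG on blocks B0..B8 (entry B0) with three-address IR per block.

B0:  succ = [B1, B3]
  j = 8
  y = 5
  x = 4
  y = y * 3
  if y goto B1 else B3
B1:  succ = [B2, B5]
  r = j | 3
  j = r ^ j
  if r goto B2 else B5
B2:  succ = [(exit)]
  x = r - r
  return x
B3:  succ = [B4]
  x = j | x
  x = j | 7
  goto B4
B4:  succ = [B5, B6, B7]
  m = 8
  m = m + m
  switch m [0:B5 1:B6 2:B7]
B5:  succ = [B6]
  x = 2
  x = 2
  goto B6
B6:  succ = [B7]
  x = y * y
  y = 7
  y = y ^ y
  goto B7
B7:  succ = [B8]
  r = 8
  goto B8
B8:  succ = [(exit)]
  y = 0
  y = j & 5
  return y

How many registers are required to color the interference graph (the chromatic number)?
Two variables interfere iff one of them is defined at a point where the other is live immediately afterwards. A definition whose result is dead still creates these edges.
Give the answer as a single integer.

def/use:
  B0: def={j,x,y} ue=∅
  B1: def={j,r} ue={j}
  B2: def={x} ue={r}
  B3: def={x} ue={j,x}
  B4: def={m} ue=∅
  B5: def={x} ue=∅
  B6: def={x,y} ue={y}
  B7: def={r} ue=∅
  B8: def={y} ue={j}

Liveness:
  B0: in=∅ out={j,x,y}
  B1: in={j,y} out={j,r,y}
  B2: in={r} out=∅
  B3: in={j,x,y} out={j,y}
  B4: in={j,y} out={j,y}
  B5: in={j,y} out={j,y}
  B6: in={j,y} out={j}
  B7: in={j} out={j}
  B8: in={j} out=∅

Interference:
  j — {m,r,x,y}
  m — {j,y}
  r — {j,y}
  x — {j,y}
  y — {j,m,r,x}

Registers:
  {j,m,y} pairwise interfere (3-clique) ⇒ χ ≥ 3
  3-colouring: r0={j}  r1={y}  r2={m,r,x}
  χ = 3

Answer: 3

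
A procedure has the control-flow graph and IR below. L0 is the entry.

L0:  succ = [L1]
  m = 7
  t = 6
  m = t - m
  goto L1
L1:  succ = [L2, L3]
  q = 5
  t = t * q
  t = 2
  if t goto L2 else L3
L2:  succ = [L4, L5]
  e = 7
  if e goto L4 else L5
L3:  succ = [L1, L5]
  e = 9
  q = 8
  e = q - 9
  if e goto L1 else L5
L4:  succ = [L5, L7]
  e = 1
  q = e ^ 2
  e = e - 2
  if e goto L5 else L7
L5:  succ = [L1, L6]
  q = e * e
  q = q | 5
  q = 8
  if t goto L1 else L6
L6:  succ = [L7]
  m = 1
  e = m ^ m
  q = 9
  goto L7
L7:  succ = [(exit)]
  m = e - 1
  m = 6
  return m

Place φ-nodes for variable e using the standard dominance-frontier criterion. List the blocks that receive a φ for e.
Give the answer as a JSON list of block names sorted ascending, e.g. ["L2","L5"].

idom tree: L1←L0 L2←L1 L3←L1 L4←L2 L5←L1 L6←L5 L7←L1
Join-block Dom:
  L1: preds {L0,L3,L5}: {L0} ∩ {L0,L1,L3} ∩ {L0,L1,L5} = {L0}; idom=L0
  L5: preds {L2,L3,L4}: {L0,L1,L2} ∩ {L0,L1,L3} ∩ {L0,L1,L2,L4} = {L0,L1}; idom=L1
  L7: preds {L4,L6}: {L0,L1,L2,L4} ∩ {L0,L1,L5,L6} = {L0,L1}; idom=L1

DF derivation:
  join L1 pred L0: · stop@L0
  join L1 pred L3: L3→L1 stop@L0
  join L1 pred L5: L5→L1 stop@L0
  join L5 pred L2: L2 stop@L1
  join L5 pred L3: L3 stop@L1
  join L5 pred L4: L4→L2 stop@L1
  join L7 pred L4: L4→L2 stop@L1
  join L7 pred L6: L6→L5 stop@L1
  L0 → ∅
  L1 → {L1}
  L2 → {L5,L7}
  L3 → {L1,L5}
  L4 → {L5,L7}
  L5 → {L1,L7}
  L6 → {L7}
  L7 → ∅

φ for e: defs {L2,L3,L4,L6}
  DF⁺ = {L1,L5,L7}

Answer: ["L1", "L5", "L7"]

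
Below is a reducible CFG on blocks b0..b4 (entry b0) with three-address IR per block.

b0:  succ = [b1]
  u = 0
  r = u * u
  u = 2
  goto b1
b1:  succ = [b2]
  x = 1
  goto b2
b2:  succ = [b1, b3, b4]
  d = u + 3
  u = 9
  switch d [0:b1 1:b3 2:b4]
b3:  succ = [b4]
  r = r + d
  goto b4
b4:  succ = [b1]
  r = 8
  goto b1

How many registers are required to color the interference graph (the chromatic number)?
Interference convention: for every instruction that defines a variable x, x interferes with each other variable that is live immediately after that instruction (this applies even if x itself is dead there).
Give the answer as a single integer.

Answer: 3

Analysis:
Per-block:
  b0: def={r,u} ue=∅
  b1: def={x} ue=∅
  b2: def={d,u} ue={u}
  b3: def={r} ue={d,r}
  b4: def={r} ue=∅

Backward fixpoint:
  live b0: ∅→{r,u}
  live b1: {r,u}→{r,u}
  live b2: {r,u}→{d,r,u}
  live b3: {d,r,u}→{u}
  live b4: {u}→{r,u}

Interference:
  d: {r,u}
  r: {d,u,x}
  u: {d,r,x}
  x: {r,u}

Colouring:
  clique {d,r,u} ⇒ need ≥ 3
  assign d→r2 r→r0 u→r1 x→r2 — no edge inside a register ⇒ χ ≤ 3
  χ = 3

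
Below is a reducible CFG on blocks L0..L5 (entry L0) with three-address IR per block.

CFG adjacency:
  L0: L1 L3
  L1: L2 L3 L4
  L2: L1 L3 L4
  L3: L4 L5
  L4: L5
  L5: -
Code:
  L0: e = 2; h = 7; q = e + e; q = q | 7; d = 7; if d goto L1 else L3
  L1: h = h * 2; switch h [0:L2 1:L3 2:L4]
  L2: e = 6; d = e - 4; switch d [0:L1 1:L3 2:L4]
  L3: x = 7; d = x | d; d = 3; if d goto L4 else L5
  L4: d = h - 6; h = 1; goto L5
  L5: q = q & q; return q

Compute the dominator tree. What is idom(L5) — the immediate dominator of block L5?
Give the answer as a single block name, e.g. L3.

idom tree: L1←L0 L2←L1 L3←L0 L4←L0 L5←L0
Join-block Dom:
  L1: preds {L0,L2}: {L0} ∩ {L0,L1,L2} = {L0}; idom=L0
  L3: preds {L0,L1,L2}: {L0} ∩ {L0,L1} ∩ {L0,L1,L2} = {L0}; idom=L0
  L4: preds {L1,L2,L3}: {L0,L1} ∩ {L0,L1,L2} ∩ {L0,L3} = {L0}; idom=L0
  L5: preds {L3,L4}: {L0,L3} ∩ {L0,L4} = {L0}; idom=L0

idom(L5) = L0

Answer: L0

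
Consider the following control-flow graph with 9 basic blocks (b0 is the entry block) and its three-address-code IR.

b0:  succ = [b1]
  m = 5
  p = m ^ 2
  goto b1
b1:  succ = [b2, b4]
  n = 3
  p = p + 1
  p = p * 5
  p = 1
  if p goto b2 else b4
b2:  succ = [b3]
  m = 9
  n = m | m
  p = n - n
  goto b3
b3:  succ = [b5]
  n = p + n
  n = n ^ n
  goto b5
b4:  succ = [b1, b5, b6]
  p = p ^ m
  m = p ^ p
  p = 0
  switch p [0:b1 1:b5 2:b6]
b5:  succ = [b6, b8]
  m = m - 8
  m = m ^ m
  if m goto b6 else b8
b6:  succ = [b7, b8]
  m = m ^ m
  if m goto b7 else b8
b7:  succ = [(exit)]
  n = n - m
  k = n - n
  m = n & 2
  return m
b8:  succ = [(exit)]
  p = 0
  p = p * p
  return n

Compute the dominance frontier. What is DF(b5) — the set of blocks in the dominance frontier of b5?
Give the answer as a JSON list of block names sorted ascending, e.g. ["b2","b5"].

Answer: ["b6", "b8"]

Derivation:
idom tree: b1←b0 b2←b1 b3←b2 b4←b1 b5←b1 b6←b1 b7←b6 b8←b1
Dom∩ at merges:
  b1: preds {b0,b4}: {b0} ∩ {b0,b1,b4} = {b0}; idom=b0
  b5: preds {b3,b4}: {b0,b1,b2,b3} ∩ {b0,b1,b4} = {b0,b1}; idom=b1
  b6: preds {b4,b5}: {b0,b1,b4} ∩ {b0,b1,b5} = {b0,b1}; idom=b1
  b8: preds {b5,b6}: {b0,b1,b5} ∩ {b0,b1,b6} = {b0,b1}; idom=b1

DF walk-up:
  b1←b0: walk · to b0
  b1←b4: walk b4→b1 to b0
  b5←b3: walk b3→b2 to b1
  b5←b4: walk b4 to b1
  b6←b4: walk b4 to b1
  b6←b5: walk b5 to b1
  b8←b5: walk b5 to b1
  b8←b6: walk b6 to b1
  b0: DF=∅
  b1: DF={b1}
  b2: DF={b5}
  b3: DF={b5}
  b4: DF={b1,b5,b6}
  b5: DF={b6,b8}
  b6: DF={b8}
  b7: DF=∅
  b8: DF=∅

DF(b5) = ["b6", "b8"]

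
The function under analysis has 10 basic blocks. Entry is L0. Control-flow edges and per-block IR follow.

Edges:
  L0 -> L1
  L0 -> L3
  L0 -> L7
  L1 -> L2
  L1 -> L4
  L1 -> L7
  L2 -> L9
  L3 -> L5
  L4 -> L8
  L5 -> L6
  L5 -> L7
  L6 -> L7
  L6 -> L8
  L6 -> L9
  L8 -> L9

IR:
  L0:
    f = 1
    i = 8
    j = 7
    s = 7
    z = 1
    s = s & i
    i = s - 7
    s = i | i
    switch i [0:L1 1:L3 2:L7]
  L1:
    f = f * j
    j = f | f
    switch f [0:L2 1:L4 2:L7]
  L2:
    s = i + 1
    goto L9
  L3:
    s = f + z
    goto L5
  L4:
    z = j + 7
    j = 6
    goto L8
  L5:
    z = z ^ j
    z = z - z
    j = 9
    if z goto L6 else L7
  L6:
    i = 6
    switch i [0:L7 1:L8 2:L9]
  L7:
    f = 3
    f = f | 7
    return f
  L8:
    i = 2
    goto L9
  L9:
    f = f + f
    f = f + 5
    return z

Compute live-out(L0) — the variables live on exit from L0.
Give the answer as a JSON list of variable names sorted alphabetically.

Block summaries:
  L0: {f,i,j,s,z} / ∅
  L1: {f,j} / {f,j}
  L2: {s} / {i}
  L3: {s} / {f,z}
  L4: {j,z} / {j}
  L5: {j,z} / {j,z}
  L6: {i} / ∅
  L7: {f} / ∅
  L8: {i} / ∅
  L9: {f} / {f,z}

Live sets:
  L0: in=∅ out={f,i,j,z}
  L1: in={f,i,j,z} out={f,i,j,z}
  L2: in={f,i,z} out={f,z}
  L3: in={f,j,z} out={f,j,z}
  L4: in={f,j} out={f,z}
  L5: in={f,j,z} out={f,z}
  L6: in={f,z} out={f,z}
  L7: in=∅ out=∅
  L8: in={f,z} out={f,z}
  L9: in={f,z} out=∅

live-out(L0) = ["f", "i", "j", "z"]

Answer: ["f", "i", "j", "z"]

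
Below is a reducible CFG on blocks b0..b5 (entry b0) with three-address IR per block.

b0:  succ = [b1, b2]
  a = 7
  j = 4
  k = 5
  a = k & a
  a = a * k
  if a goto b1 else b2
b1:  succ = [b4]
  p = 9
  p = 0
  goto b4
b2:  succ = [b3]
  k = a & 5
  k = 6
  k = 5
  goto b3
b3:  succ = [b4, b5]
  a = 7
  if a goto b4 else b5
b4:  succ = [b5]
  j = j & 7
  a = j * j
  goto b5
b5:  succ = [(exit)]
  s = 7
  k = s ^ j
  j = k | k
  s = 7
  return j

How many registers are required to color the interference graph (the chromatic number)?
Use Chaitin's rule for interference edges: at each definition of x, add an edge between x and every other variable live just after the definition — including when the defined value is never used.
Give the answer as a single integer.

Answer: 3

Analysis:
def/use:
  b0: {a,j,k} / ∅
  b1: {p} / ∅
  b2: {k} / {a}
  b3: {a} / ∅
  b4: {a,j} / {j}
  b5: {j,k,s} / {j}

Live sets:
  live b0: ∅→{a,j}
  live b1: {j}→{j}
  live b2: {a,j}→{j}
  live b3: {j}→{j}
  live b4: {j}→{j}
  live b5: {j}→∅

Interference:
  a: {j,k}
  j: {a,k,p,s}
  k: {a,j}
  p: {j}
  s: {j}

Colouring:
  clique {a,j,k} ⇒ need ≥ 3
  3-colouring: c0={j}  c1={a,p,s}  c2={k}
  χ = 3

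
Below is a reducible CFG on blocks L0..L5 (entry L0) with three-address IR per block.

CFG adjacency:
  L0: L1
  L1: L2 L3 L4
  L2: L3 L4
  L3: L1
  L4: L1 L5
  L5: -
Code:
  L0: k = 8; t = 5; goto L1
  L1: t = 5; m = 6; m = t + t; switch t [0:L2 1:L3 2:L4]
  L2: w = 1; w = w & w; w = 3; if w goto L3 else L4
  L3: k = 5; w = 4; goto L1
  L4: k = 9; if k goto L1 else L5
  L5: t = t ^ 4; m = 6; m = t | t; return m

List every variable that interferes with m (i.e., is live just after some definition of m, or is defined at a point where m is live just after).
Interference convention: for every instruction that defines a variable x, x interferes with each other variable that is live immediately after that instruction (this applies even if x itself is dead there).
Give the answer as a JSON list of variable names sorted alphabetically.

Answer: ["t"]

Working:
Block summaries:
  L0: def={k,t} ue=∅
  L1: def={m,t} ue=∅
  L2: def={w} ue=∅
  L3: def={k,w} ue=∅
  L4: def={k} ue=∅
  L5: def={m,t} ue={t}

Backward fixpoint:
  L0: in=∅ out=∅
  L1: in=∅ out={t}
  L2: in={t} out={t}
  L3: in=∅ out=∅
  L4: in={t} out={t}
  L5: in={t} out=∅

Conflict graph:
  k↔{t}
  m↔{t}
  t↔{k,m,w}
  w↔{t}

N(m) = ["t"]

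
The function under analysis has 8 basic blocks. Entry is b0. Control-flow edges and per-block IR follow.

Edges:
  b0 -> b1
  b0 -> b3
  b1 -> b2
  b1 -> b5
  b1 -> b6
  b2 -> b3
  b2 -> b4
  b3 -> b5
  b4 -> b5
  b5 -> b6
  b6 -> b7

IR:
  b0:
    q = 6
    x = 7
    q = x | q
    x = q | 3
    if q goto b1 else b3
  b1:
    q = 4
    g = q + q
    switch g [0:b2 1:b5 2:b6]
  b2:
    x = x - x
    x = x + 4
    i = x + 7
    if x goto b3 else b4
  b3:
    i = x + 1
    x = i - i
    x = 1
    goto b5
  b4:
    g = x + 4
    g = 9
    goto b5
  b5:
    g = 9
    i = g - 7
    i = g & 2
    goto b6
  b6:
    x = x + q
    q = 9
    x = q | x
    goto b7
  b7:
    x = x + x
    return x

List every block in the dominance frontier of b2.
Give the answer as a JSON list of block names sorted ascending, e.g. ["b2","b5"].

idom tree: b1←b0 b2←b1 b3←b0 b4←b2 b5←b0 b6←b0 b7←b6
Dom∩ at merges:
  b3: preds {b0,b2}: {b0} ∩ {b0,b1,b2} = {b0}; idom=b0
  b5: preds {b1,b3,b4}: {b0,b1} ∩ {b0,b3} ∩ {b0,b1,b2,b4} = {b0}; idom=b0
  b6: preds {b1,b5}: {b0,b1} ∩ {b0,b5} = {b0}; idom=b0

DF derivation:
  join b3 pred b0: · stop@b0
  join b3 pred b2: b2→b1 stop@b0
  join b5 pred b1: b1 stop@b0
  join b5 pred b3: b3 stop@b0
  join b5 pred b4: b4→b2→b1 stop@b0
  join b6 pred b1: b1 stop@b0
  join b6 pred b5: b5 stop@b0
  DF(b0)=∅
  DF(b1)={b3,b5,b6}
  DF(b2)={b3,b5}
  DF(b3)={b5}
  DF(b4)={b5}
  DF(b5)={b6}
  DF(b6)=∅
  DF(b7)=∅

DF(b2) = ["b3", "b5"]

Answer: ["b3", "b5"]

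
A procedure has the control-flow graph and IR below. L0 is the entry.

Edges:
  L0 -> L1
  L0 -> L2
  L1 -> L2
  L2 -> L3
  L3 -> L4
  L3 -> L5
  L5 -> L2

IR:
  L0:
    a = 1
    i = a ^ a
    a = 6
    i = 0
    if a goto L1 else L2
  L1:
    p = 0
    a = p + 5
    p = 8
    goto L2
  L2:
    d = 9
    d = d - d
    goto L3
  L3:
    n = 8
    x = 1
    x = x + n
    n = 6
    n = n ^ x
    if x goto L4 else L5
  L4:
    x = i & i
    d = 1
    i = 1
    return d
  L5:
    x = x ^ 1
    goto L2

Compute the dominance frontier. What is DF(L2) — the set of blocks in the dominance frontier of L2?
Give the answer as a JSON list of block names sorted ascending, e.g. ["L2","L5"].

Answer: ["L2"]

Working:
idom tree: L1←L0 L2←L0 L3←L2 L4←L3 L5←L3
Dom∩ at merges:
  L2: preds {L0,L1,L5}: {L0} ∩ {L0,L1} ∩ {L0,L2,L3,L5} = {L0}; idom=L0

DF derivation:
  L2←L0: walk · to L0
  L2←L1: walk L1 to L0
  L2←L5: walk L5→L3→L2 to L0
  L0 → ∅
  L1 → {L2}
  L2 → {L2}
  L3 → {L2}
  L4 → ∅
  L5 → {L2}

DF(L2) = ["L2"]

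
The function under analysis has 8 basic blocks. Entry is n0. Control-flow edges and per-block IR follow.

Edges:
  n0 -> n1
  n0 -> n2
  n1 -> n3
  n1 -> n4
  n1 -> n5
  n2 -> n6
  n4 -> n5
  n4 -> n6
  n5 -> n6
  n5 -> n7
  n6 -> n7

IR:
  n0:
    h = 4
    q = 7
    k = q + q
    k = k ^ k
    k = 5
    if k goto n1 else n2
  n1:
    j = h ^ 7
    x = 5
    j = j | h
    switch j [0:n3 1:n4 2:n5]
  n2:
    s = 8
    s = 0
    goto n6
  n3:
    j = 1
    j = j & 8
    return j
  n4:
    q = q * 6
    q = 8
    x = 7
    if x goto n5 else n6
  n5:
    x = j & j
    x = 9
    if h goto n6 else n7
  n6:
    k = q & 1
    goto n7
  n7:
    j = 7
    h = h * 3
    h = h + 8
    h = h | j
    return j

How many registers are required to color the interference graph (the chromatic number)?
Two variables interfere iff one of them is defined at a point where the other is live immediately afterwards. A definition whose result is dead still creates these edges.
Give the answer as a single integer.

def/use:
  n0: def={h,k,q} ue=∅
  n1: def={j,x} ue={h}
  n2: def={s} ue=∅
  n3: def={j} ue=∅
  n4: def={q,x} ue={q}
  n5: def={x} ue={h,j}
  n6: def={k} ue={q}
  n7: def={h,j} ue={h}

Live sets:
  n0: in=∅ out={h,q}
  n1: in={h,q} out={h,j,q}
  n2: in={h,q} out={h,q}
  n3: in=∅ out=∅
  n4: in={h,j,q} out={h,j,q}
  n5: in={h,j,q} out={h,q}
  n6: in={h,q} out={h}
  n7: in={h} out=∅

Interfere edges:
  h — {j,k,q,s,x}
  j — {h,q,x}
  k — {h,q}
  q — {h,j,k,s,x}
  s — {h,q}
  x — {h,j,q}

Colouring:
  clique {h,j,q,x} ⇒ need ≥ 4
  4-colouring: c0={h}  c1={q}  c2={j,k,s}  c3={x}
  χ = 4

Answer: 4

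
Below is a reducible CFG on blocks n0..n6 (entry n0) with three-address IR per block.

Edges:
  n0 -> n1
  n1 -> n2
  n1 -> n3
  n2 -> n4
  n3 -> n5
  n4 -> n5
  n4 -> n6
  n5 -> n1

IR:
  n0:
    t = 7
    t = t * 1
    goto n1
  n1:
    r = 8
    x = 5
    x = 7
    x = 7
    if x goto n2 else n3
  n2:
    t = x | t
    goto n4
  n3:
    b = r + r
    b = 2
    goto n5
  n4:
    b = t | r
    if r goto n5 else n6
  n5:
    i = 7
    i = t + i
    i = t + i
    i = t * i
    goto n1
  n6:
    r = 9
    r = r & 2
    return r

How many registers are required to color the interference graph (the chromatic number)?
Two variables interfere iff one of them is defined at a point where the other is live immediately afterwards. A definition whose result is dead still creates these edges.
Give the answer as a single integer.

Per-block:
  n0: {t} / ∅
  n1: {r,x} / ∅
  n2: {t} / {t,x}
  n3: {b} / {r}
  n4: {b} / {r,t}
  n5: {i} / {t}
  n6: {r} / ∅

Liveness:
  n0 li=∅ lo={t}
  n1 li={t} lo={r,t,x}
  n2 li={r,t,x} lo={r,t}
  n3 li={r,t} lo={t}
  n4 li={r,t} lo={t}
  n5 li={t} lo={t}
  n6 li=∅ lo=∅

Conflict graph:
  b — {r,t}
  i — {t}
  r — {b,t,x}
  t — {b,i,r,x}
  x — {r,t}

Registers:
  {b,r,t} pairwise interfere (3-clique) ⇒ χ ≥ 3
  3-colouring: c0={t}  c1={i,r}  c2={b,x}
  χ = 3

Answer: 3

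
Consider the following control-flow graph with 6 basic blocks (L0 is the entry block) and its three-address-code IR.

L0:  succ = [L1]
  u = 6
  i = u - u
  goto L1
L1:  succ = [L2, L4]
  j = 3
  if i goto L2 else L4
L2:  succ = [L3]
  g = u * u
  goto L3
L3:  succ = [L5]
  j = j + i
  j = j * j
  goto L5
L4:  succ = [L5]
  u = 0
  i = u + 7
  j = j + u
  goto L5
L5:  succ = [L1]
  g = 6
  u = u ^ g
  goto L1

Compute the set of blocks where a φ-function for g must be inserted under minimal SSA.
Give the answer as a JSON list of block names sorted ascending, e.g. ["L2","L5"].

Answer: ["L1", "L5"]

Derivation:
idom tree: L1←L0 L2←L1 L3←L2 L4←L1 L5←L1
Join-block Dom:
  L1: preds {L0,L5}: {L0} ∩ {L0,L1,L5} = {L0}; idom=L0
  L5: preds {L3,L4}: {L0,L1,L2,L3} ∩ {L0,L1,L4} = {L0,L1}; idom=L1

DF derivation:
  L1←L0: walk · to L0
  L1←L5: walk L5→L1 to L0
  L5←L3: walk L3→L2 to L1
  L5←L4: walk L4 to L1
  L0 → ∅
  L1 → {L1}
  L2 → {L5}
  L3 → {L5}
  L4 → {L5}
  L5 → {L1}

φ for g: defs {L2,L5}
  DF⁺ = {L1,L5}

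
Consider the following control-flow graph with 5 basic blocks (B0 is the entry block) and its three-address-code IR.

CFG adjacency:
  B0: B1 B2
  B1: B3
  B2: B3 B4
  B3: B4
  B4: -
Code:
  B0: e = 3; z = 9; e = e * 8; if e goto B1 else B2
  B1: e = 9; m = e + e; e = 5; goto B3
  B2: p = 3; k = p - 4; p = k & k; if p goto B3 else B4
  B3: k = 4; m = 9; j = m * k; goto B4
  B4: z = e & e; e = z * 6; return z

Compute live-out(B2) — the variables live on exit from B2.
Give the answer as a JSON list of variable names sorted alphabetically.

Per-block:
  B0: def={e,z} ue=∅
  B1: def={e,m} ue=∅
  B2: def={k,p} ue=∅
  B3: def={j,k,m} ue=∅
  B4: def={e,z} ue={e}

Liveness:
  B0: in=∅ out={e}
  B1: in=∅ out={e}
  B2: in={e} out={e}
  B3: in={e} out={e}
  B4: in={e} out=∅

live-out(B2) = ["e"]

Answer: ["e"]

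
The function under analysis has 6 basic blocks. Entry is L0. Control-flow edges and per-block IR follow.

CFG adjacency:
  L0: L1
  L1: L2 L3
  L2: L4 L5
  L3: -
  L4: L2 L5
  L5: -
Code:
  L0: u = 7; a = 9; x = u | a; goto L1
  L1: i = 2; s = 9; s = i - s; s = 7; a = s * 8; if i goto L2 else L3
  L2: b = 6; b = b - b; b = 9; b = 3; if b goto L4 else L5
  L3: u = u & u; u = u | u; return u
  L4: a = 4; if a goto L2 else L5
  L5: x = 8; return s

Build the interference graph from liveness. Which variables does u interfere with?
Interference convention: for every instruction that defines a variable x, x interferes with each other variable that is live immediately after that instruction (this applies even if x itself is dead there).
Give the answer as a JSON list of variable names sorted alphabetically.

Answer: ["a", "i", "s", "x"]

Working:
Per-block:
  L0: {a,u,x} / ∅
  L1: {a,i,s} / ∅
  L2: {b} / ∅
  L3: {u} / {u}
  L4: {a} / ∅
  L5: {x} / {s}

Live sets:
  L0: in=∅ out={u}
  L1: in={u} out={s,u}
  L2: in={s} out={s}
  L3: in={u} out=∅
  L4: in={s} out={s}
  L5: in={s} out=∅

Interfere edges:
  a: {i,s,u}
  b: {s}
  i: {a,s,u}
  s: {a,b,i,u,x}
  u: {a,i,s,x}
  x: {s,u}

N(u) = ["a", "i", "s", "x"]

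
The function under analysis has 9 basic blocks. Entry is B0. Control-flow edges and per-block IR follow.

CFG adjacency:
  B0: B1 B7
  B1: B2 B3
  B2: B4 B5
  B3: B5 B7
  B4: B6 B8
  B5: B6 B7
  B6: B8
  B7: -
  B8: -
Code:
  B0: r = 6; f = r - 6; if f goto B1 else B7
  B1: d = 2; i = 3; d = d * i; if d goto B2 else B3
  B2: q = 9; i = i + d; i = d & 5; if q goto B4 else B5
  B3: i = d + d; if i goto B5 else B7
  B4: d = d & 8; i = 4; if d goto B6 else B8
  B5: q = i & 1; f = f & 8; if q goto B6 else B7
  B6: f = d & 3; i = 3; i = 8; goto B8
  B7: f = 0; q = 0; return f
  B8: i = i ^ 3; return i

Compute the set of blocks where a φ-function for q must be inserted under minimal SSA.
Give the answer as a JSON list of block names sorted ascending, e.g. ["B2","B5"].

idom tree: B1←B0 B2←B1 B3←B1 B4←B2 B5←B1 B6←B1 B7←B0 B8←B1
Dom at joins:
  B5: preds {B2,B3}: {B0,B1,B2} ∩ {B0,B1,B3} = {B0,B1}; idom=B1
  B6: preds {B4,B5}: {B0,B1,B2,B4} ∩ {B0,B1,B5} = {B0,B1}; idom=B1
  B7: preds {B0,B3,B5}: {B0} ∩ {B0,B1,B3} ∩ {B0,B1,B5} = {B0}; idom=B0
  B8: preds {B4,B6}: {B0,B1,B2,B4} ∩ {B0,B1,B6} = {B0,B1}; idom=B1

Frontier:
  join B5 pred B2: B2 stop@B1
  join B5 pred B3: B3 stop@B1
  join B6 pred B4: B4→B2 stop@B1
  join B6 pred B5: B5 stop@B1
  join B7 pred B0: · stop@B0
  join B7 pred B3: B3→B1 stop@B0
  join B7 pred B5: B5→B1 stop@B0
  join B8 pred B4: B4→B2 stop@B1
  join B8 pred B6: B6 stop@B1
  DF(B0)=∅
  DF(B1)={B7}
  DF(B2)={B5,B6,B8}
  DF(B3)={B5,B7}
  DF(B4)={B6,B8}
  DF(B5)={B6,B7}
  DF(B6)={B8}
  DF(B7)=∅
  DF(B8)=∅

φ for q: defs {B2,B5,B7}
  DF⁺ = {B5,B6,B7,B8}

Answer: ["B5", "B6", "B7", "B8"]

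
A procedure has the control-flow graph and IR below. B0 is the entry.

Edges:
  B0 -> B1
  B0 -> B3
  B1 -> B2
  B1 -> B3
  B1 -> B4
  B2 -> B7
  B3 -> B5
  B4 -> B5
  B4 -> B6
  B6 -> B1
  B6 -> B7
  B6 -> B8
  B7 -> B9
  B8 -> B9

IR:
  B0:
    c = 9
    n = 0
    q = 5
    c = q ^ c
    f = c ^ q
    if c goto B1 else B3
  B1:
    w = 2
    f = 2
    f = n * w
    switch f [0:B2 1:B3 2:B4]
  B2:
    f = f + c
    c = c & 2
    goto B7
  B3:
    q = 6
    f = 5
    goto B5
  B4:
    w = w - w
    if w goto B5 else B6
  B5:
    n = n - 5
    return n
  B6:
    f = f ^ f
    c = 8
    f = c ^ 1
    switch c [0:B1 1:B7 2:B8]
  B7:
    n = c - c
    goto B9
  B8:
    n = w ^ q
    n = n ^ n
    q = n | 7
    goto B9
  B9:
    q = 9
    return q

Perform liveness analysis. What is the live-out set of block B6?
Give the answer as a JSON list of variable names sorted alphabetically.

def/use:
  B0: {c,f,n,q} / ∅
  B1: {f,w} / {n}
  B2: {c,f} / {c,f}
  B3: {f,q} / ∅
  B4: {w} / {w}
  B5: {n} / {n}
  B6: {c,f} / {f}
  B7: {n} / {c}
  B8: {n,q} / {q,w}
  B9: {q} / ∅

Live sets:
  B0: in=∅ out={c,n,q}
  B1: in={c,n,q} out={c,f,n,q,w}
  B2: in={c,f} out={c}
  B3: in={n} out={n}
  B4: in={f,n,q,w} out={f,n,q,w}
  B5: in={n} out=∅
  B6: in={f,n,q,w} out={c,n,q,w}
  B7: in={c} out=∅
  B8: in={q,w} out=∅
  B9: in=∅ out=∅

live-out(B6) = ["c", "n", "q", "w"]

Answer: ["c", "n", "q", "w"]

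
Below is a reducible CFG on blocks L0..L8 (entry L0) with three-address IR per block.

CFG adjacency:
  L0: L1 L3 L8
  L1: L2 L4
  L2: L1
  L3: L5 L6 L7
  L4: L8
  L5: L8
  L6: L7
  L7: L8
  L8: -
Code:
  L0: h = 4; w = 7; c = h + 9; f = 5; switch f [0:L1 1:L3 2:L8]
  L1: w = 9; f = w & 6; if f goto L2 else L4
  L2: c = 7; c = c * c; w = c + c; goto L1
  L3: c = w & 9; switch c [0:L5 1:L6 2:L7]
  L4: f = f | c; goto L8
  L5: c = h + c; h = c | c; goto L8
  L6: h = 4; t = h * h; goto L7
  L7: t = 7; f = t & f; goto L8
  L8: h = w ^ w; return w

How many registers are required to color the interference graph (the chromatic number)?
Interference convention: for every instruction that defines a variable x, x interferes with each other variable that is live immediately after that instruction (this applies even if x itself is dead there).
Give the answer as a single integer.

def/use:
  L0: def={c,f,h,w} ue=∅
  L1: def={f,w} ue=∅
  L2: def={c,w} ue=∅
  L3: def={c} ue={w}
  L4: def={f} ue={c,f}
  L5: def={c,h} ue={c,h}
  L6: def={h,t} ue=∅
  L7: def={f,t} ue={f}
  L8: def={h} ue={w}

Live sets:
  live L0: ∅→{c,f,h,w}
  live L1: {c}→{c,f,w}
  live L2: ∅→{c}
  live L3: {f,h,w}→{c,f,h,w}
  live L4: {c,f,w}→{w}
  live L5: {c,h,w}→{w}
  live L6: {f,w}→{f,w}
  live L7: {f,w}→{w}
  live L8: {w}→∅

Interference:
  c: {f,h,w}
  f: {c,h,t,w}
  h: {c,f,w}
  t: {f,w}
  w: {c,f,h,t}

Colouring:
  clique {c,f,h,w} ⇒ need ≥ 4
  4-colouring: c0={f}  c1={w}  c2={c,t}  c3={h}
  χ = 4

Answer: 4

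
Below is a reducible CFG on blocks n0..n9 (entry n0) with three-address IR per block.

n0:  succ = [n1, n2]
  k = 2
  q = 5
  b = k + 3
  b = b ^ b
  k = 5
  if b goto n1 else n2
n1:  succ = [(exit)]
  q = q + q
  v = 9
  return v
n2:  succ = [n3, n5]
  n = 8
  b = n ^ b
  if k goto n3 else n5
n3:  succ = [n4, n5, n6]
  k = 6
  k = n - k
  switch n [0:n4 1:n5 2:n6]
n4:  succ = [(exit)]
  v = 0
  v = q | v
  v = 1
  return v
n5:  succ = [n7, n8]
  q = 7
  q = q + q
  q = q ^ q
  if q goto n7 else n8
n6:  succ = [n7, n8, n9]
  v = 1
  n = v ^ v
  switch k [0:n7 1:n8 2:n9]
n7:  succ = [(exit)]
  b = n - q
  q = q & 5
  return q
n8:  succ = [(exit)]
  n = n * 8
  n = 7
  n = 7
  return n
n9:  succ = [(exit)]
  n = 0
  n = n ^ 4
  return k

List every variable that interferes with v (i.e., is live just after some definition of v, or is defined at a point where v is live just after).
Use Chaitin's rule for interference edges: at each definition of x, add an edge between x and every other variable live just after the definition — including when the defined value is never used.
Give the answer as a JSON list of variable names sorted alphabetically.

Answer: ["k", "q"]

Working:
def/use:
  n0 def {b,k,q} use ∅
  n1 def {q,v} use {q}
  n2 def {b,n} use {b,k}
  n3 def {k} use {n}
  n4 def {v} use {q}
  n5 def {q} use ∅
  n6 def {n,v} use {k}
  n7 def {b,q} use {n,q}
  n8 def {n} use {n}
  n9 def {n} use {k}

Backward fixpoint:
  live n0: ∅→{b,k,q}
  live n1: {q}→∅
  live n2: {b,k,q}→{n,q}
  live n3: {n,q}→{k,n,q}
  live n4: {q}→∅
  live n5: {n}→{n,q}
  live n6: {k,q}→{k,n,q}
  live n7: {n,q}→∅
  live n8: {n}→∅
  live n9: {k}→∅

Conflict graph:
  b: {k,n,q}
  k: {b,n,q,v}
  n: {b,k,q}
  q: {b,k,n,v}
  v: {k,q}

N(v) = ["k", "q"]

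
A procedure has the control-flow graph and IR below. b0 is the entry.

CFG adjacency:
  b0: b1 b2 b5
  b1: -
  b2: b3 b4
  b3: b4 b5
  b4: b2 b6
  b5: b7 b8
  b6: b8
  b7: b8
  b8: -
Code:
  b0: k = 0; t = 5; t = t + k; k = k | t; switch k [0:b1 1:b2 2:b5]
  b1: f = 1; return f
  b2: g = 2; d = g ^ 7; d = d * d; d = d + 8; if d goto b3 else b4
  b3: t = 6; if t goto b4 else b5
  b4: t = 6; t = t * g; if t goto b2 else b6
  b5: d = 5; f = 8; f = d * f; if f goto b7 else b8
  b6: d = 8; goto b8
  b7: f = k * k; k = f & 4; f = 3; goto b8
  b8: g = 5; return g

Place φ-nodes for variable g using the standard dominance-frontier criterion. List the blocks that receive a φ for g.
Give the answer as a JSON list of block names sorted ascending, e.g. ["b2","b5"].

idom tree: b1←b0 b2←b0 b3←b2 b4←b2 b5←b0 b6←b4 b7←b5 b8←b0
Join-block Dom:
  b2: preds {b0,b4}: {b0} ∩ {b0,b2,b4} = {b0}; idom=b0
  b4: preds {b2,b3}: {b0,b2} ∩ {b0,b2,b3} = {b0,b2}; idom=b2
  b5: preds {b0,b3}: {b0} ∩ {b0,b2,b3} = {b0}; idom=b0
  b8: preds {b5,b6,b7}: {b0,b5} ∩ {b0,b2,b4,b6} ∩ {b0,b5,b7} = {b0}; idom=b0

DF derivation:
  b2←b0: walk · to b0
  b2←b4: walk b4→b2 to b0
  b4←b2: walk · to b2
  b4←b3: walk b3 to b2
  b5←b0: walk · to b0
  b5←b3: walk b3→b2 to b0
  b8←b5: walk b5 to b0
  b8←b6: walk b6→b4→b2 to b0
  b8←b7: walk b7→b5 to b0
  DF(b0)=∅
  DF(b1)=∅
  DF(b2)={b2,b5,b8}
  DF(b3)={b4,b5}
  DF(b4)={b2,b8}
  DF(b5)={b8}
  DF(b6)={b8}
  DF(b7)={b8}
  DF(b8)=∅

φ for g: defs {b2,b8}
  DF⁺ = {b2,b5,b8}

Answer: ["b2", "b5", "b8"]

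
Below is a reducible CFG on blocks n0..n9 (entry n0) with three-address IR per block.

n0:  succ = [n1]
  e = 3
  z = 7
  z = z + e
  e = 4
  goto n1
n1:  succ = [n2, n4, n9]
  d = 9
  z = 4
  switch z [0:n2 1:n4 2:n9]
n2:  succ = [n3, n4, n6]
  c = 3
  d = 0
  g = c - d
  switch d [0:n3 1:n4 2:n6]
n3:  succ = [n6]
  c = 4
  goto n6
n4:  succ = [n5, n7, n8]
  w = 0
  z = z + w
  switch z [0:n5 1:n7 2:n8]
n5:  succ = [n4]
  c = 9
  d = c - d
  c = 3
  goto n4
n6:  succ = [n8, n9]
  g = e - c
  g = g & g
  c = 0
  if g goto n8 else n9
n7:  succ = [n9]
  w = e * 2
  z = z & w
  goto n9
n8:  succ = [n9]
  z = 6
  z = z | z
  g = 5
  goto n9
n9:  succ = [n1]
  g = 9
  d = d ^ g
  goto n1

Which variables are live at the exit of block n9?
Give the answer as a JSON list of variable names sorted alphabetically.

Answer: ["e"]

Working:
Block summaries:
  n0 def {e,z} use ∅
  n1 def {d,z} use ∅
  n2 def {c,d,g} use ∅
  n3 def {c} use ∅
  n4 def {w,z} use {z}
  n5 def {c,d} use {d}
  n6 def {c,g} use {c,e}
  n7 def {w,z} use {e,z}
  n8 def {g,z} use ∅
  n9 def {d,g} use {d}

Liveness:
  n0 li=∅ lo={e}
  n1 li={e} lo={d,e,z}
  n2 li={e,z} lo={c,d,e,z}
  n3 li={d,e} lo={c,d,e}
  n4 li={d,e,z} lo={d,e,z}
  n5 li={d,e,z} lo={d,e,z}
  n6 li={c,d,e} lo={d,e}
  n7 li={d,e,z} lo={d,e}
  n8 li={d,e} lo={d,e}
  n9 li={d,e} lo={e}

live-out(n9) = ["e"]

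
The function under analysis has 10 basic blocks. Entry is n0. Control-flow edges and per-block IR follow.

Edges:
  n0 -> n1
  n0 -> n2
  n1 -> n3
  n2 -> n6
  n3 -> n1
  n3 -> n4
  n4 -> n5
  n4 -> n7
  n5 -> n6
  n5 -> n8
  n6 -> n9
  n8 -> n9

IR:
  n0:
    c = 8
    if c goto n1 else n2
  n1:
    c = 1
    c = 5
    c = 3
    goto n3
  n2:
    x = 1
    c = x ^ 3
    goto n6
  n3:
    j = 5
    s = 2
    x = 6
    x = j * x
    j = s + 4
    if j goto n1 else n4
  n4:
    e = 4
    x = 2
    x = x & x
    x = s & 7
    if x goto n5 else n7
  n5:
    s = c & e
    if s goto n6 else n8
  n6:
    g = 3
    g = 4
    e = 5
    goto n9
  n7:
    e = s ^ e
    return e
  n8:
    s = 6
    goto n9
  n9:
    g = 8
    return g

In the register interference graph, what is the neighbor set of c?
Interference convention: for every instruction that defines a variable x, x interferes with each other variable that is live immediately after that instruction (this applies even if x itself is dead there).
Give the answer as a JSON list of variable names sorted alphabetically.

Answer: ["e", "j", "s", "x"]

Analysis:
Per-block:
  n0: {c} / ∅
  n1: {c} / ∅
  n2: {c,x} / ∅
  n3: {j,s,x} / ∅
  n4: {e,x} / {s}
  n5: {s} / {c,e}
  n6: {e,g} / ∅
  n7: {e} / {e,s}
  n8: {s} / ∅
  n9: {g} / ∅

Backward fixpoint:
  n0 li=∅ lo=∅
  n1 li=∅ lo={c}
  n2 li=∅ lo=∅
  n3 li={c} lo={c,s}
  n4 li={c,s} lo={c,e,s}
  n5 li={c,e} lo=∅
  n6 li=∅ lo=∅
  n7 li={e,s} lo=∅
  n8 li=∅ lo=∅
  n9 li=∅ lo=∅

Interfere edges:
  c↔{e,j,s,x}
  e↔{c,s,x}
  g↔∅
  j↔{c,s,x}
  s↔{c,e,j,x}
  x↔{c,e,j,s}

N(c) = ["e", "j", "s", "x"]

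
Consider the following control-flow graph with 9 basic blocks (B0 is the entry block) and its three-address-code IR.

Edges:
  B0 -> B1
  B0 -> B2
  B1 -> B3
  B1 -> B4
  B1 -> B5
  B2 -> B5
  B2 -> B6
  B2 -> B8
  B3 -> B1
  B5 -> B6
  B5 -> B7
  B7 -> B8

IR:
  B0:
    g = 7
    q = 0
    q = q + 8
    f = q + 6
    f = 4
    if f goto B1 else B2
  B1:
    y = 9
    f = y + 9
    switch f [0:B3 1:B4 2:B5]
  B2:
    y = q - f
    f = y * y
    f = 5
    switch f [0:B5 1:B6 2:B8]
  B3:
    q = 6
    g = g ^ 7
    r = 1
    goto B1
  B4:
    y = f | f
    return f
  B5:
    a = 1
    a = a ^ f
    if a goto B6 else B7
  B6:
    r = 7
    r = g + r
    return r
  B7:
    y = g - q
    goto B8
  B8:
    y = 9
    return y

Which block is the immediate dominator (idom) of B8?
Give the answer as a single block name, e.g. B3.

idom tree: B1←B0 B2←B0 B3←B1 B4←B1 B5←B0 B6←B0 B7←B5 B8←B0
Join-block Dom:
  B1: preds {B0,B3}: {B0} ∩ {B0,B1,B3} = {B0}; idom=B0
  B5: preds {B1,B2}: {B0,B1} ∩ {B0,B2} = {B0}; idom=B0
  B6: preds {B2,B5}: {B0,B2} ∩ {B0,B5} = {B0}; idom=B0
  B8: preds {B2,B7}: {B0,B2} ∩ {B0,B5,B7} = {B0}; idom=B0

idom(B8) = B0

Answer: B0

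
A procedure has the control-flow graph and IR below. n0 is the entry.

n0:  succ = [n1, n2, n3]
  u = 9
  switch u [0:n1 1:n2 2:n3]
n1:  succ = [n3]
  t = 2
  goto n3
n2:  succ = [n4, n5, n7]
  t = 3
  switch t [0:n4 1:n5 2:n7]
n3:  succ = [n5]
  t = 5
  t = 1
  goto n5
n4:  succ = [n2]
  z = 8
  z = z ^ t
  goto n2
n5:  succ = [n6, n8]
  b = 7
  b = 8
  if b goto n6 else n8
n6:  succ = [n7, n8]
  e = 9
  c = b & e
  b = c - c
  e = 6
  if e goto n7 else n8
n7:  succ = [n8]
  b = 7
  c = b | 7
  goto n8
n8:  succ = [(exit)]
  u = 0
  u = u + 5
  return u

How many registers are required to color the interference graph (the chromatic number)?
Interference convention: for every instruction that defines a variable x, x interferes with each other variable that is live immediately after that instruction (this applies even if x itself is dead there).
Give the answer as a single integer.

Block summaries:
  n0: {u} / ∅
  n1: {t} / ∅
  n2: {t} / ∅
  n3: {t} / ∅
  n4: {z} / {t}
  n5: {b} / ∅
  n6: {b,c,e} / {b}
  n7: {b,c} / ∅
  n8: {u} / ∅

Live sets:
  n0: in=∅ out=∅
  n1: in=∅ out=∅
  n2: in=∅ out={t}
  n3: in=∅ out=∅
  n4: in={t} out=∅
  n5: in=∅ out={b}
  n6: in={b} out=∅
  n7: in=∅ out=∅
  n8: in=∅ out=∅

Interference:
  b↔{e}
  c↔∅
  e↔{b}
  t↔{z}
  u↔∅
  z↔{t}

Registers:
  clique {b,e} ⇒ need ≥ 2
  2-colouring: c0={b,c,t,u}  c1={e,z}
  χ = 2

Answer: 2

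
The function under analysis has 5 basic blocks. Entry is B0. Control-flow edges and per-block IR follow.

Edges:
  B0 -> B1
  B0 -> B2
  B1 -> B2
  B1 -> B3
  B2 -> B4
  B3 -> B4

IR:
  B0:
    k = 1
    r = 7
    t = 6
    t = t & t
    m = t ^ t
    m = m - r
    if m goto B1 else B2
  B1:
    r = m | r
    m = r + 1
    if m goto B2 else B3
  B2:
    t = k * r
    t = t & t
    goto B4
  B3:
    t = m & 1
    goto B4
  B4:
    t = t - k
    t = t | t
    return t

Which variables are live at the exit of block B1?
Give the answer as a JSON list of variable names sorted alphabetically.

Answer: ["k", "m", "r"]

Analysis:
def/use:
  B0: def={k,m,r,t} ue=∅
  B1: def={m,r} ue={m,r}
  B2: def={t} ue={k,r}
  B3: def={t} ue={m}
  B4: def={t} ue={k,t}

Live sets:
  B0: in=∅ out={k,m,r}
  B1: in={k,m,r} out={k,m,r}
  B2: in={k,r} out={k,t}
  B3: in={k,m} out={k,t}
  B4: in={k,t} out=∅

live-out(B1) = ["k", "m", "r"]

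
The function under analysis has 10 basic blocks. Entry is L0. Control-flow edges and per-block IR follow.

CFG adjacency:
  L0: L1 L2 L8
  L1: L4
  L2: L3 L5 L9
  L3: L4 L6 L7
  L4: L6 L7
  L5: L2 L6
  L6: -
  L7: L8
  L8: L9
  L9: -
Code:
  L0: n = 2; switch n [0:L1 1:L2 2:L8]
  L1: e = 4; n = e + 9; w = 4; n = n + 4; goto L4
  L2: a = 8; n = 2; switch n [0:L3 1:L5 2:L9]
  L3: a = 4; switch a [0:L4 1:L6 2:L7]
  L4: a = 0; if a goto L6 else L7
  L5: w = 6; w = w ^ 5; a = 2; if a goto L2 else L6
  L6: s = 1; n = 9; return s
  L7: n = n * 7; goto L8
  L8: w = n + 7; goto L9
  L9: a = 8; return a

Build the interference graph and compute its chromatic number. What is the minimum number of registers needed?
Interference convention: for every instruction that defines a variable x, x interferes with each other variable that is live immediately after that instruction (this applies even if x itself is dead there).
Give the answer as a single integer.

Answer: 2

Working:
Block summaries:
  L0: {n} / ∅
  L1: {e,n,w} / ∅
  L2: {a,n} / ∅
  L3: {a} / ∅
  L4: {a} / ∅
  L5: {a,w} / ∅
  L6: {n,s} / ∅
  L7: {n} / {n}
  L8: {w} / {n}
  L9: {a} / ∅

Live sets:
  L0: in=∅ out={n}
  L1: in=∅ out={n}
  L2: in=∅ out={n}
  L3: in={n} out={n}
  L4: in={n} out={n}
  L5: in=∅ out=∅
  L6: in=∅ out=∅
  L7: in={n} out={n}
  L8: in={n} out=∅
  L9: in=∅ out=∅

Conflict graph:
  a: {n}
  e: ∅
  n: {a,s,w}
  s: {n}
  w: {n}

Colouring:
  {a,n} pairwise interfere (2-clique) ⇒ χ ≥ 2
  assign a→c1 e→c0 n→c0 s→c1 w→c1 — no edge inside a register ⇒ χ ≤ 2
  χ = 2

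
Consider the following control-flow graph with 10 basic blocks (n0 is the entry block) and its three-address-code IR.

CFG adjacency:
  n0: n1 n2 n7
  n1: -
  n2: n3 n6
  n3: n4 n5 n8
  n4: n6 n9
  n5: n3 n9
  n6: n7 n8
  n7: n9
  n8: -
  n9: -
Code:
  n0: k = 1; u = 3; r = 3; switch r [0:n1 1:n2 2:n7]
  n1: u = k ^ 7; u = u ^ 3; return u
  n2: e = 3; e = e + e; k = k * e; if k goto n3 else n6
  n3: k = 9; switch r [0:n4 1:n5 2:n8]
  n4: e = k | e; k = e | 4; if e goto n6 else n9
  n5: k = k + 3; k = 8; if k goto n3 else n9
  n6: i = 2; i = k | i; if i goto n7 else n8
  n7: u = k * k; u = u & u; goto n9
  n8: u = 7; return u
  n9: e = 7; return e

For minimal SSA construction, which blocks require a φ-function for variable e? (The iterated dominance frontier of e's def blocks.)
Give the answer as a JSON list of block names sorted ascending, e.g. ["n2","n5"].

idom tree: n1←n0 n2←n0 n3←n2 n4←n3 n5←n3 n6←n2 n7←n0 n8←n2 n9←n0
Dom∩ at merges:
  n3: preds {n2,n5}: {n0,n2} ∩ {n0,n2,n3,n5} = {n0,n2}; idom=n2
  n6: preds {n2,n4}: {n0,n2} ∩ {n0,n2,n3,n4} = {n0,n2}; idom=n2
  n7: preds {n0,n6}: {n0} ∩ {n0,n2,n6} = {n0}; idom=n0
  n8: preds {n3,n6}: {n0,n2,n3} ∩ {n0,n2,n6} = {n0,n2}; idom=n2
  n9: preds {n4,n5,n7}: {n0,n2,n3,n4} ∩ {n0,n2,n3,n5} ∩ {n0,n7} = {n0}; idom=n0

DF walk-up:
  n3←n2: walk · to n2
  n3←n5: walk n5→n3 to n2
  n6←n2: walk · to n2
  n6←n4: walk n4→n3 to n2
  n7←n0: walk · to n0
  n7←n6: walk n6→n2 to n0
  n8←n3: walk n3 to n2
  n8←n6: walk n6 to n2
  n9←n4: walk n4→n3→n2 to n0
  n9←n5: walk n5→n3→n2 to n0
  n9←n7: walk n7 to n0
  n0 → ∅
  n1 → ∅
  n2 → {n7,n9}
  n3 → {n3,n6,n8,n9}
  n4 → {n6,n9}
  n5 → {n3,n9}
  n6 → {n7,n8}
  n7 → {n9}
  n8 → ∅
  n9 → ∅

φ for e: defs {n2,n4,n9}
  DF⁺ = {n6,n7,n8,n9}

Answer: ["n6", "n7", "n8", "n9"]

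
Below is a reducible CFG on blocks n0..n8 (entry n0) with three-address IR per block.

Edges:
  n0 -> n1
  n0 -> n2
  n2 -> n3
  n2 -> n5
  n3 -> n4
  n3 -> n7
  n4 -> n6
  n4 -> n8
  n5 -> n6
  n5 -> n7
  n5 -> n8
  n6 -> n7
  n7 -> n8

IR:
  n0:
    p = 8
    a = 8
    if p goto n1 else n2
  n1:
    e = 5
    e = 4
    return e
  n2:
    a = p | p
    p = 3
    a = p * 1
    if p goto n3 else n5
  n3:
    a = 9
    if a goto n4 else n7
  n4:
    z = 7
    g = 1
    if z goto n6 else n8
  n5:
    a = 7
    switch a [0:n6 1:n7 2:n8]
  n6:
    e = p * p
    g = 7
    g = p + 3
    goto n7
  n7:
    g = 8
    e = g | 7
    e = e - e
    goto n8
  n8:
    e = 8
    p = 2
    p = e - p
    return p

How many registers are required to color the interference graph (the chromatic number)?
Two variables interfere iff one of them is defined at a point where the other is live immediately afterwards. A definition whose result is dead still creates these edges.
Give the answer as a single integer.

def/use:
  n0: {a,p} / ∅
  n1: {e} / ∅
  n2: {a,p} / {p}
  n3: {a} / ∅
  n4: {g,z} / ∅
  n5: {a} / ∅
  n6: {e,g} / {p}
  n7: {e,g} / ∅
  n8: {e,p} / ∅

Backward fixpoint:
  live n0: ∅→{p}
  live n1: ∅→∅
  live n2: {p}→{p}
  live n3: {p}→{p}
  live n4: {p}→{p}
  live n5: {p}→{p}
  live n6: {p}→∅
  live n7: ∅→∅
  live n8: ∅→∅

Conflict graph:
  a↔{p}
  e↔{p}
  g↔{p,z}
  p↔{a,e,g,z}
  z↔{g,p}

Registers:
  {g,p,z} pairwise interfere (3-clique) ⇒ χ ≥ 3
  assign a→c1 e→c1 g→c1 p→c0 z→c2 — no edge inside a register ⇒ χ ≤ 3
  χ = 3

Answer: 3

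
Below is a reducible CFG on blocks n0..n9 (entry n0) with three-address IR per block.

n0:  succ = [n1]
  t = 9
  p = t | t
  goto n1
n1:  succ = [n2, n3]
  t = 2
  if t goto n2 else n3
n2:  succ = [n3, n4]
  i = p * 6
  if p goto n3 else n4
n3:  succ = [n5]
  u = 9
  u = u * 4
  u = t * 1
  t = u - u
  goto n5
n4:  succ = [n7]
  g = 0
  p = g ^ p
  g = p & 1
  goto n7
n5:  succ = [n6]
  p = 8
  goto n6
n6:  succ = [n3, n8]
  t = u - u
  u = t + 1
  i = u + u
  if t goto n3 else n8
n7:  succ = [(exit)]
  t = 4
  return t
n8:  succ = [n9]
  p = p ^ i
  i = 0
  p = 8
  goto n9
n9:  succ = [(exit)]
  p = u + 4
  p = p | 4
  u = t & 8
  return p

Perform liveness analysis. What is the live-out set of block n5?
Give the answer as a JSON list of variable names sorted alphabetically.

Answer: ["p", "u"]

Working:
Per-block:
  n0: {p,t} / ∅
  n1: {t} / ∅
  n2: {i} / {p}
  n3: {t,u} / {t}
  n4: {g,p} / {p}
  n5: {p} / ∅
  n6: {i,t,u} / {u}
  n7: {t} / ∅
  n8: {i,p} / {i,p}
  n9: {p,u} / {t,u}

Backward fixpoint:
  n0 li=∅ lo={p}
  n1 li={p} lo={p,t}
  n2 li={p,t} lo={p,t}
  n3 li={t} lo={u}
  n4 li={p} lo=∅
  n5 li={u} lo={p,u}
  n6 li={p,u} lo={i,p,t,u}
  n7 li=∅ lo=∅
  n8 li={i,p,t,u} lo={t,u}
  n9 li={t,u} lo=∅

live-out(n5) = ["p", "u"]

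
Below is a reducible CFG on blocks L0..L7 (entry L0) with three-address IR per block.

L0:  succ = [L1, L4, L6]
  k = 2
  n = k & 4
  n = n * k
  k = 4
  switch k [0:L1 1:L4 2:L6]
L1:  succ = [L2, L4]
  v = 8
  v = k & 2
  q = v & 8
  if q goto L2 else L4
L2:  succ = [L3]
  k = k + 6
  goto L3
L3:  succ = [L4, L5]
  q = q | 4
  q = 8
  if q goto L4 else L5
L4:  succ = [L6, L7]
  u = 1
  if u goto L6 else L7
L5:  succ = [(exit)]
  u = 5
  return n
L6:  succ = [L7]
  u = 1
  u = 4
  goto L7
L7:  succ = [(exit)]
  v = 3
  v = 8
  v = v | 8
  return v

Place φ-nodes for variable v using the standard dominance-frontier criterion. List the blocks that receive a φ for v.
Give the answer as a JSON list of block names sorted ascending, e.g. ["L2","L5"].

idom tree: L1←L0 L2←L1 L3←L2 L4←L0 L5←L3 L6←L0 L7←L0
Dom at joins:
  L4: preds {L0,L1,L3}: {L0} ∩ {L0,L1} ∩ {L0,L1,L2,L3} = {L0}; idom=L0
  L6: preds {L0,L4}: {L0} ∩ {L0,L4} = {L0}; idom=L0
  L7: preds {L4,L6}: {L0,L4} ∩ {L0,L6} = {L0}; idom=L0

Frontier:
  join L4 pred L0: · stop@L0
  join L4 pred L1: L1 stop@L0
  join L4 pred L3: L3→L2→L1 stop@L0
  join L6 pred L0: · stop@L0
  join L6 pred L4: L4 stop@L0
  join L7 pred L4: L4 stop@L0
  join L7 pred L6: L6 stop@L0
  L0 → ∅
  L1 → {L4}
  L2 → {L4}
  L3 → {L4}
  L4 → {L6,L7}
  L5 → ∅
  L6 → {L7}
  L7 → ∅

φ for v: defs {L1,L7}
  DF⁺ = {L4,L6,L7}

Answer: ["L4", "L6", "L7"]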